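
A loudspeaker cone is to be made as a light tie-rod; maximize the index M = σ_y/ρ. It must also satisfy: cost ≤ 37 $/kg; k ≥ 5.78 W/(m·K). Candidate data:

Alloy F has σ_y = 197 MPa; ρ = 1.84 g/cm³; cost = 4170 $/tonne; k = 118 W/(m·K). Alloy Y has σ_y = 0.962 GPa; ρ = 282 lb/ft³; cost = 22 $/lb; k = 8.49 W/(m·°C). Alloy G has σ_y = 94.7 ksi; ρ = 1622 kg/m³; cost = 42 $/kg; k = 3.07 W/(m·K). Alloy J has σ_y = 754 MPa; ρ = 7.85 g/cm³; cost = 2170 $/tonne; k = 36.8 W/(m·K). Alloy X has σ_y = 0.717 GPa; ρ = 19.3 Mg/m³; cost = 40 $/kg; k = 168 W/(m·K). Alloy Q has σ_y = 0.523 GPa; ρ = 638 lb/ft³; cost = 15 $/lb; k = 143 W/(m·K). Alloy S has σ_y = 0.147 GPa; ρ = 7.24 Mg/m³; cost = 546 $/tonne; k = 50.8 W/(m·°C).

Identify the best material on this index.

Screen on constraints: cost ≤ 37 $/kg; k ≥ 5.78 W/(m·K). Survivors: alloy F, alloy J, alloy Q, alloy S.
Convert each candidate to consistent units, then evaluate M:
  alloy F: σ_y = 197.0 MPa, ρ = 1840 kg/m³
  alloy J: σ_y = 754.0 MPa, ρ = 7850 kg/m³
  alloy Q: σ_y = 523.0 MPa, ρ = 10220 kg/m³
  alloy S: σ_y = 147.0 MPa, ρ = 7240 kg/m³
  alloy F: M = 107 kN·m/kg
  alloy J: M = 96.1 kN·m/kg
  alloy Q: M = 51.2 kN·m/kg
  alloy S: M = 20.3 kN·m/kg
Alloy F ranks first.

alloy F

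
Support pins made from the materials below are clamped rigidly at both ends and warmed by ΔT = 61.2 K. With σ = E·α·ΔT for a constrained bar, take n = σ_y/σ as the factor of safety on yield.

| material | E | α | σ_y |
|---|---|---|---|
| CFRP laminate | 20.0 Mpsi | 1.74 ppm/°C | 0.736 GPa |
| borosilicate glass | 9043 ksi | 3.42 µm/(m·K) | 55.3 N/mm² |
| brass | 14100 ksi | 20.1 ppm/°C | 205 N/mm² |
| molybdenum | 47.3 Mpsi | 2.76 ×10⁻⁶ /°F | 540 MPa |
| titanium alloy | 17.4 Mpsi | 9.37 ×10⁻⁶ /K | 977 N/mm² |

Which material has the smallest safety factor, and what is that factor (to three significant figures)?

Per material, after unit conversion:
  CFRP laminate: E = 137.9, α = 1.74, σ_y = 736.0 → σ = 14.7 MPa, n = 50.1
  borosilicate glass: E = 62.35, α = 3.42, σ_y = 55.30 → σ = 13.0 MPa, n = 4.24
  brass: E = 97.22, α = 20.1, σ_y = 205.0 → σ = 120 MPa, n = 1.71
  molybdenum: E = 326.1, α = 4.97, σ_y = 540.0 → σ = 99.2 MPa, n = 5.45
  titanium alloy: E = 120.0, α = 9.37, σ_y = 977.0 → σ = 68.8 MPa, n = 14.2
The minimum is brass at n = 1.71.

brass, n = 1.71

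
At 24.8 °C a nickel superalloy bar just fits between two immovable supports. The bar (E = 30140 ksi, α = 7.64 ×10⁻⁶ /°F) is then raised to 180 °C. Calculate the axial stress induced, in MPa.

E = 30140 ksi = 207.8 GPa.
α = 7.64×10⁻⁶/°F × 9/5 = 13.8×10⁻⁶/K.
ΔT = 155.2 K. Constrained thermal stress σ = E·α·ΔT = 207.8×10³ MPa × 13.8×10⁻⁶ × 155.2 = 444 MPa (compressive).

444 MPa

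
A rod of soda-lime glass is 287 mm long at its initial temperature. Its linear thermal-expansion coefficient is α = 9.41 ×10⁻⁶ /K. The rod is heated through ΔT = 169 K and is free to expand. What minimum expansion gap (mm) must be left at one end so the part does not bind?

0.456 mm

ΔL = α·L₀·ΔT = 9.41×10⁻⁶ × 287 mm × 169.0 K = 0.456 mm.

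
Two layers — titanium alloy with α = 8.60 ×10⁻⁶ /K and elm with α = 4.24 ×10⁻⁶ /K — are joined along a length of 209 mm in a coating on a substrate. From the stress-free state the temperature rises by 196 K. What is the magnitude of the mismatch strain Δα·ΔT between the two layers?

8.55×10⁻⁴

Δα = |8.60 − 4.24|×10⁻⁶/K = 4.36×10⁻⁶/K.
Mismatch strain = Δα·ΔT = 4.36×10⁻⁶ × 196.0 = 8.55×10⁻⁴.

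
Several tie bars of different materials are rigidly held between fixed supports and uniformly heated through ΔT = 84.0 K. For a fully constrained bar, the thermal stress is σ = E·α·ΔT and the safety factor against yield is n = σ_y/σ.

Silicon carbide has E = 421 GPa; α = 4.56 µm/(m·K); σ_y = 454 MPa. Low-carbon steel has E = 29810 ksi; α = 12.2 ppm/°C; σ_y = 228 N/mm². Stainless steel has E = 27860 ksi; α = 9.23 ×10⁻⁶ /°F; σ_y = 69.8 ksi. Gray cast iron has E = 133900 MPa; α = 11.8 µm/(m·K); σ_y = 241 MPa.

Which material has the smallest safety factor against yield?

low-carbon steel

Converting E to GPa, α to ×10⁻⁶/K, σ_y to MPa, then σ and n for each:
  silicon carbide: E = 421.0, α = 4.56, σ_y = 454.0 → σ = 161 MPa, n = 2.82
  low-carbon steel: E = 205.5, α = 12.2, σ_y = 228.0 → σ = 211 MPa, n = 1.08
  stainless steel: E = 192.1, α = 16.6, σ_y = 481.3 → σ = 268 MPa, n = 1.80
  gray cast iron: E = 133.9, α = 11.8, σ_y = 241.0 → σ = 133 MPa, n = 1.82
Low-carbon steel has the lowest safety factor, n = 1.08.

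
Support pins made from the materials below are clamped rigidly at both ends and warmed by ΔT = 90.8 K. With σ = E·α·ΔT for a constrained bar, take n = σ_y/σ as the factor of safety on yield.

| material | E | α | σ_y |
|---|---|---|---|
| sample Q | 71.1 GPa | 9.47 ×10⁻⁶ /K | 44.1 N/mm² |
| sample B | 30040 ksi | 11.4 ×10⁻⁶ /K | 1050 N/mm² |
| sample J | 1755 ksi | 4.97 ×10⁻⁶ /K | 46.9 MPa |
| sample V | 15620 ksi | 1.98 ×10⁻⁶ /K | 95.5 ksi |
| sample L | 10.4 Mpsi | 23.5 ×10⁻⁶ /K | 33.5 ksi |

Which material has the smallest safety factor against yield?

sample Q

With everything in SI (GPa, ×10⁻⁶/K, MPa):
  sample Q: E = 71.10, α = 9.47, σ_y = 44.10 → σ = 61.1 MPa, n = 0.721
  sample B: E = 207.1, α = 11.4, σ_y = 1050 → σ = 214 MPa, n = 4.90
  sample J: E = 12.10, α = 4.97, σ_y = 46.90 → σ = 5.46 MPa, n = 8.59
  sample V: E = 107.7, α = 1.98, σ_y = 658.4 → σ = 19.4 MPa, n = 34.0
  sample L: E = 71.71, α = 23.5, σ_y = 231.0 → σ = 153 MPa, n = 1.51
Sample Q has the lowest safety factor, n = 0.721.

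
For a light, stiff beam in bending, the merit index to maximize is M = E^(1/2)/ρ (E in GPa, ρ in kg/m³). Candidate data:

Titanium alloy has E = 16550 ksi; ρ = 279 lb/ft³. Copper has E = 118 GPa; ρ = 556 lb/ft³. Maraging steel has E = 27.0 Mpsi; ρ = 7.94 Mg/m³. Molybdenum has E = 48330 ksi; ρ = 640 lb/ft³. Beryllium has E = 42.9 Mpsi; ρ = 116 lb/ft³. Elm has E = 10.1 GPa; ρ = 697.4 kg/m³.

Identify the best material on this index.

Normalizing units and computing the index:
  titanium alloy: E = 114.1 GPa, ρ = 4469 kg/m³
  copper: E = 118.0 GPa, ρ = 8906 kg/m³
  maraging steel: E = 186.2 GPa, ρ = 7940 kg/m³
  molybdenum: E = 333.2 GPa, ρ = 10250 kg/m³
  beryllium: E = 295.8 GPa, ρ = 1858 kg/m³
  elm: E = 10.10 GPa, ρ = 697.4 kg/m³
  beryllium: M = 9.26×10⁻³
  elm: M = 4.56×10⁻³
  titanium alloy: M = 2.39×10⁻³
  molybdenum: M = 1.78×10⁻³
  maraging steel: M = 1.72×10⁻³
  copper: M = 1.22×10⁻³
The maximum is for beryllium.

beryllium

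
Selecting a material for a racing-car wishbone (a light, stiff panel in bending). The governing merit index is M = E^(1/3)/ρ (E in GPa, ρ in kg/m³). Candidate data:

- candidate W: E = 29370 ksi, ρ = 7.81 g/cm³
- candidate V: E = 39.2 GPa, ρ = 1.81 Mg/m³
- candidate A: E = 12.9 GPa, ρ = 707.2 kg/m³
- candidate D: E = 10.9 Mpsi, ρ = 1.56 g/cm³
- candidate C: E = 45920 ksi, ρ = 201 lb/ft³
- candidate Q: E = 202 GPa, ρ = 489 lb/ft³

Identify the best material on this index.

Normalizing units and computing the index:
  candidate W: E = 202.5 GPa, ρ = 7810 kg/m³
  candidate V: E = 39.20 GPa, ρ = 1810 kg/m³
  candidate A: E = 12.90 GPa, ρ = 707.2 kg/m³
  candidate D: E = 75.15 GPa, ρ = 1560 kg/m³
  candidate C: E = 316.6 GPa, ρ = 3220 kg/m³
  candidate Q: E = 202.0 GPa, ρ = 7833 kg/m³
  candidate A: M = 3.32×10⁻³
  candidate D: M = 2.71×10⁻³
  candidate C: M = 2.12×10⁻³
  candidate V: M = 1.88×10⁻³
  candidate W: M = 0.752×10⁻³
  candidate Q: M = 0.749×10⁻³
Candidate A has the largest M.

candidate A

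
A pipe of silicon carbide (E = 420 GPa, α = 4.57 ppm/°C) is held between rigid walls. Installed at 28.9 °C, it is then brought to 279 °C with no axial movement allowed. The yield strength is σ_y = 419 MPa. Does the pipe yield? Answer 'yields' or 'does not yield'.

ΔT = 250.1 K. Constrained thermal stress σ = E·α·ΔT = 420.0×10³ MPa × 4.57×10⁻⁶ × 250.1 = 480 MPa (compressive).
Compare to σ_y = 419 MPa: σ ≥ σ_y, so it yields.

yields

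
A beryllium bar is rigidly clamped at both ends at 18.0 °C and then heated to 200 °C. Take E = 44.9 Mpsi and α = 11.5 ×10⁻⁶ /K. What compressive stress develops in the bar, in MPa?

648 MPa

E = 44.9 Mpsi = 309.6 GPa.
ΔT = 182.0 K. Constrained thermal stress σ = E·α·ΔT = 309.6×10³ MPa × 11.5×10⁻⁶ × 182.0 = 648 MPa (compressive).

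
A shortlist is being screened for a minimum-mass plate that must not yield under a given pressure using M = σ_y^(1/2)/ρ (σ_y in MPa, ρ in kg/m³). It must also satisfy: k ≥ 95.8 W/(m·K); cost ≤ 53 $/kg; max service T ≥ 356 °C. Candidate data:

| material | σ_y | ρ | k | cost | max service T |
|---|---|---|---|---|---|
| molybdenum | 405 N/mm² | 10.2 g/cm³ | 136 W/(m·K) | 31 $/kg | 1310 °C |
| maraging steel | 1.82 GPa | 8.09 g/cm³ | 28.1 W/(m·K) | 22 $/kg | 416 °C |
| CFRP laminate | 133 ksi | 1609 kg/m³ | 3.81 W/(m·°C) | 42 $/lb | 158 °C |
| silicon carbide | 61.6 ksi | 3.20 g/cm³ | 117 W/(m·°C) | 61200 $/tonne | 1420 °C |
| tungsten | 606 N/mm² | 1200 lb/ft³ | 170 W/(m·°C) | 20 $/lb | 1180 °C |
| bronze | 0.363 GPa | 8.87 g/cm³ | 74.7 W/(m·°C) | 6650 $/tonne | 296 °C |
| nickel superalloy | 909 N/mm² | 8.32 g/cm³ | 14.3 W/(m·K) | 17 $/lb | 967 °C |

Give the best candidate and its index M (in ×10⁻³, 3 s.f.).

Screen on constraints: k ≥ 95.8 W/(m·K); cost ≤ 53 $/kg; max service T ≥ 356 °C. Survivors: molybdenum, tungsten.
After converting to SI:
  molybdenum: σ_y = 405.0 MPa, ρ = 10200 kg/m³
  tungsten: σ_y = 606.0 MPa, ρ = 19220 kg/m³
  molybdenum: M = 1.97×10⁻³
  tungsten: M = 1.28×10⁻³
Molybdenum ranks first.

molybdenum, M = 1.97×10⁻³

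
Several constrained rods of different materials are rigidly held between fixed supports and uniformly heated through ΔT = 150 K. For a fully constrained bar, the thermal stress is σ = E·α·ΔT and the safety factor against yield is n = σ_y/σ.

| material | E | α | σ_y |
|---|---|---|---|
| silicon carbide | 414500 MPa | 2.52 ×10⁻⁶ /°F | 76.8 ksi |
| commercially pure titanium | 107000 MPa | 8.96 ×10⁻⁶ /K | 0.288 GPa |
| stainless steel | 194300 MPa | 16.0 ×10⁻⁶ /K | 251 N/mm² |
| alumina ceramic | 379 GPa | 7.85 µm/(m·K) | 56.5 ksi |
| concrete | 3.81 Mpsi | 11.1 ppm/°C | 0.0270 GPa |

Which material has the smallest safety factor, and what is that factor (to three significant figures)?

Per material, after unit conversion:
  silicon carbide: E = 414.5, α = 4.54, σ_y = 529.5 → σ = 282 MPa, n = 1.88
  commercially pure titanium: E = 107.0, α = 8.96, σ_y = 288.0 → σ = 144 MPa, n = 2.00
  stainless steel: E = 194.3, α = 16.0, σ_y = 251.0 → σ = 466 MPa, n = 0.538
  alumina ceramic: E = 379.0, α = 7.85, σ_y = 389.6 → σ = 446 MPa, n = 0.873
  concrete: E = 26.27, α = 11.1, σ_y = 27.00 → σ = 43.7 MPa, n = 0.617
The minimum is stainless steel at n = 0.538.

stainless steel, n = 0.538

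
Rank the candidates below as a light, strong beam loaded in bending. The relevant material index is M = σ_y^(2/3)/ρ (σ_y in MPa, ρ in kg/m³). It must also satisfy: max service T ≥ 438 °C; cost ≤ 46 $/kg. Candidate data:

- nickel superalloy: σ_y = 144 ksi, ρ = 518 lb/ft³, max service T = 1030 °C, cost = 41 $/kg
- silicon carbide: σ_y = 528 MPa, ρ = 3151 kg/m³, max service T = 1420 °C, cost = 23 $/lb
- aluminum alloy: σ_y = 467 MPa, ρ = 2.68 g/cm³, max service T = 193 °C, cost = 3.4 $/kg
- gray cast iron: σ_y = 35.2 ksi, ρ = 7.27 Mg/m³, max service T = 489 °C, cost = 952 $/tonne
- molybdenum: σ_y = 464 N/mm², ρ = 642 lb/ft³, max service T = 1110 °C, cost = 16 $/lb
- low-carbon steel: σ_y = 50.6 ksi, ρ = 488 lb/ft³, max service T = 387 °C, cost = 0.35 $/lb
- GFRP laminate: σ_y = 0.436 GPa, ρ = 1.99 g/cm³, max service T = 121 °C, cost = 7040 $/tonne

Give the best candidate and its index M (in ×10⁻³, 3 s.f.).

nickel superalloy, M = 12.0×10⁻³

Screen on constraints: max service T ≥ 438 °C; cost ≤ 46 $/kg. Survivors: nickel superalloy, gray cast iron, molybdenum.
Normalizing units and computing the index:
  nickel superalloy: σ_y = 992.8 MPa, ρ = 8298 kg/m³
  gray cast iron: σ_y = 242.7 MPa, ρ = 7270 kg/m³
  molybdenum: σ_y = 464.0 MPa, ρ = 10280 kg/m³
  nickel superalloy: M = 12.0×10⁻³
  molybdenum: M = 5.83×10⁻³
  gray cast iron: M = 5.35×10⁻³
The maximum is for nickel superalloy.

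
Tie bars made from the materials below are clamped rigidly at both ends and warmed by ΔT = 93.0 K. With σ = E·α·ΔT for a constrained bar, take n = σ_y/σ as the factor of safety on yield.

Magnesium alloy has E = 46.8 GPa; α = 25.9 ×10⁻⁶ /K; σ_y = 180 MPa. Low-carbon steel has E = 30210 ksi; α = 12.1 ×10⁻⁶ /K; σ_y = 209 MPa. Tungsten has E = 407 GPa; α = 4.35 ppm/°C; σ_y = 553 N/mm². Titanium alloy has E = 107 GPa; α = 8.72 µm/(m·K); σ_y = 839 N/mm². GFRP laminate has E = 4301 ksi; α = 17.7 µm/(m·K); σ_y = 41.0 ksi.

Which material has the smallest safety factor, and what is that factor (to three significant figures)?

low-carbon steel, n = 0.892

In consistent units (E in GPa, α in ×10⁻⁶/K, σ_y in MPa):
  magnesium alloy: E = 46.80, α = 25.9, σ_y = 180.0 → σ = 113 MPa, n = 1.60
  low-carbon steel: E = 208.3, α = 12.1, σ_y = 209.0 → σ = 234 MPa, n = 0.892
  tungsten: E = 407.0, α = 4.35, σ_y = 553.0 → σ = 165 MPa, n = 3.36
  titanium alloy: E = 107.0, α = 8.72, σ_y = 839.0 → σ = 86.8 MPa, n = 9.67
  GFRP laminate: E = 29.65, α = 17.7, σ_y = 282.7 → σ = 48.8 MPa, n = 5.79
Smallest n: low-carbon steel with n = 0.892.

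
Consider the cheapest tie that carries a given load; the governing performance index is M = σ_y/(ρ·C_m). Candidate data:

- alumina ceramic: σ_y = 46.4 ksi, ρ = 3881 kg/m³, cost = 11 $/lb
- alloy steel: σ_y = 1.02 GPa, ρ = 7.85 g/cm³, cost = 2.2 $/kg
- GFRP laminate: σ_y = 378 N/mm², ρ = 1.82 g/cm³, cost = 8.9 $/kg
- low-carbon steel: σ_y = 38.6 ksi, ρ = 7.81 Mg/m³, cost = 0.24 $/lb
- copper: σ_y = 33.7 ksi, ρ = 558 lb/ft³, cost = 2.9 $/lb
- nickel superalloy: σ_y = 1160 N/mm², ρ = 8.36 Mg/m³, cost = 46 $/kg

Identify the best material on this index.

low-carbon steel

In SI units:
  alumina ceramic: σ_y = 319.9 MPa, ρ = 3881 kg/m³, cost = 24.25 $/kg
  alloy steel: σ_y = 1020 MPa, ρ = 7850 kg/m³, cost = 2.200 $/kg
  GFRP laminate: σ_y = 378.0 MPa, ρ = 1820 kg/m³, cost = 8.900 $/kg
  low-carbon steel: σ_y = 266.1 MPa, ρ = 7810 kg/m³, cost = 0.5291 $/kg
  copper: σ_y = 232.4 MPa, ρ = 8938 kg/m³, cost = 6.393 $/kg
  nickel superalloy: σ_y = 1160 MPa, ρ = 8360 kg/m³, cost = 46.00 $/kg
  low-carbon steel: M = 64.4 kN·m per $
  alloy steel: M = 59.1 kN·m per $
  GFRP laminate: M = 23.3 kN·m per $
  copper: M = 4.07 kN·m per $
  alumina ceramic: M = 3.40 kN·m per $
  nickel superalloy: M = 3.02 kN·m per $
Low-carbon steel ranks first.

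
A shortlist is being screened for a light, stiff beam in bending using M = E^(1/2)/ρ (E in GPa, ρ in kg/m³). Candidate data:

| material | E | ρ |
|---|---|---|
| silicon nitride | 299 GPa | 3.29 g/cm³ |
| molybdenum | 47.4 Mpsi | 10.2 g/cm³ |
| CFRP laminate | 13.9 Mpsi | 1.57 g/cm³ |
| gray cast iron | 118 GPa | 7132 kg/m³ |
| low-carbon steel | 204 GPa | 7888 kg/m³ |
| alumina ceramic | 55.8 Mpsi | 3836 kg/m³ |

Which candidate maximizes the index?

CFRP laminate

Normalizing units and computing the index:
  silicon nitride: E = 299.0 GPa, ρ = 3290 kg/m³
  molybdenum: E = 326.8 GPa, ρ = 10200 kg/m³
  CFRP laminate: E = 95.84 GPa, ρ = 1570 kg/m³
  gray cast iron: E = 118.0 GPa, ρ = 7132 kg/m³
  low-carbon steel: E = 204.0 GPa, ρ = 7888 kg/m³
  alumina ceramic: E = 384.7 GPa, ρ = 3836 kg/m³
  CFRP laminate: M = 6.24×10⁻³
  silicon nitride: M = 5.26×10⁻³
  alumina ceramic: M = 5.11×10⁻³
  low-carbon steel: M = 1.81×10⁻³
  molybdenum: M = 1.77×10⁻³
  gray cast iron: M = 1.52×10⁻³
CFRP laminate ranks first.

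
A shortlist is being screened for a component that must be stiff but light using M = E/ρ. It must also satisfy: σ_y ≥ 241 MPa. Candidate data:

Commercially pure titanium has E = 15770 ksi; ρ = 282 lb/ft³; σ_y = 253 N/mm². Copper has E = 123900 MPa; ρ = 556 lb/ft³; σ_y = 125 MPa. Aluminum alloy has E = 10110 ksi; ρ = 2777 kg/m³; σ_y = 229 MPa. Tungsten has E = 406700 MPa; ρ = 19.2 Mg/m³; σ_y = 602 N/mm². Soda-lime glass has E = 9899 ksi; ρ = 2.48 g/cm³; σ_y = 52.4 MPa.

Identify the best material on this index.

Screen on constraints: σ_y ≥ 241 MPa. Survivors: commercially pure titanium, tungsten.
Convert each candidate to consistent units, then evaluate M:
  commercially pure titanium: E = 108.7 GPa, ρ = 4517 kg/m³
  tungsten: E = 406.7 GPa, ρ = 19200 kg/m³
  commercially pure titanium: M = 24.1 MN·m/kg
  tungsten: M = 21.2 MN·m/kg
Commercially pure titanium ranks first.

commercially pure titanium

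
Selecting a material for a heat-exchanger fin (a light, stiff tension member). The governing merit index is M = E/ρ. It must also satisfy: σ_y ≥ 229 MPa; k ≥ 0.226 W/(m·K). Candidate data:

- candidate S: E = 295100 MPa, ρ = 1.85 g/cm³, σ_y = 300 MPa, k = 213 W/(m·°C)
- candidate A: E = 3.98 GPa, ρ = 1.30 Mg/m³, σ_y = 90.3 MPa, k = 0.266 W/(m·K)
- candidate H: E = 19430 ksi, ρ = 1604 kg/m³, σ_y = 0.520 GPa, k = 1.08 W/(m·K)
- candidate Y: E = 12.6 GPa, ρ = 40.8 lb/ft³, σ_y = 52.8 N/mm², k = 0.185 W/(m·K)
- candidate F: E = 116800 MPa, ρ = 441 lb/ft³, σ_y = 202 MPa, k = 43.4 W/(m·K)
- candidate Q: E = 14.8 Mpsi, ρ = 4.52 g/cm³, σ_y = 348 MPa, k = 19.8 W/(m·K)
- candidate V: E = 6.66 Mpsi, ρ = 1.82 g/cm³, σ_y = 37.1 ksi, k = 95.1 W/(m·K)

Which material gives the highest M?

Screen on constraints: σ_y ≥ 229 MPa; k ≥ 0.226 W/(m·K). Survivors: candidate S, candidate H, candidate Q, candidate V.
In SI units:
  candidate S: E = 295.1 GPa, ρ = 1850 kg/m³
  candidate H: E = 134.0 GPa, ρ = 1604 kg/m³
  candidate Q: E = 102.0 GPa, ρ = 4520 kg/m³
  candidate V: E = 45.92 GPa, ρ = 1820 kg/m³
  candidate S: M = 160 MN·m/kg
  candidate H: M = 83.5 MN·m/kg
  candidate V: M = 25.2 MN·m/kg
  candidate Q: M = 22.6 MN·m/kg
Candidate S ranks first.

candidate S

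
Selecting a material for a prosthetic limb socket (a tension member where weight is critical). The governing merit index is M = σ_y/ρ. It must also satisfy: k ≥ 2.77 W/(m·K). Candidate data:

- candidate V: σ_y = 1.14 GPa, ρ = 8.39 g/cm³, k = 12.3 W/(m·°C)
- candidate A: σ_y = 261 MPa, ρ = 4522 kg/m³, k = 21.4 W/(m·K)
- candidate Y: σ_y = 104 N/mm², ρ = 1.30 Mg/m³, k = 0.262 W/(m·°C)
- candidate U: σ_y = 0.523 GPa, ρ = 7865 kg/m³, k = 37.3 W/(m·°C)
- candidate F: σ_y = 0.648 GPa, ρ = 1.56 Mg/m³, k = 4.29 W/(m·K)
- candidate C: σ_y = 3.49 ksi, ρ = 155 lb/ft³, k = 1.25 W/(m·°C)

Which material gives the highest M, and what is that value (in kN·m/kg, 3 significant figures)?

Screen on constraints: k ≥ 2.77 W/(m·K). Survivors: candidate V, candidate A, candidate U, candidate F.
Putting every candidate on a common basis:
  candidate V: σ_y = 1140 MPa, ρ = 8390 kg/m³
  candidate A: σ_y = 261.0 MPa, ρ = 4522 kg/m³
  candidate U: σ_y = 523.0 MPa, ρ = 7865 kg/m³
  candidate F: σ_y = 648.0 MPa, ρ = 1560 kg/m³
  candidate F: M = 415 kN·m/kg
  candidate V: M = 136 kN·m/kg
  candidate U: M = 66.5 kN·m/kg
  candidate A: M = 57.7 kN·m/kg
The maximum is for candidate F.

candidate F, M = 415 kN·m/kg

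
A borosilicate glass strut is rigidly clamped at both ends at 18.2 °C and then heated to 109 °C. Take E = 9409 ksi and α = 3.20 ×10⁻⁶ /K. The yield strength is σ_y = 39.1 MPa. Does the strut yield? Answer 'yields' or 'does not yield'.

E = 9409 ksi = 64.87 GPa.
ΔT = 90.80 K. Constrained thermal stress σ = E·α·ΔT = 64.87×10³ MPa × 3.20×10⁻⁶ × 90.80 = 18.8 MPa (compressive).
Compare to σ_y = 39.1 MPa: σ < σ_y, so it does not yield.

does not yield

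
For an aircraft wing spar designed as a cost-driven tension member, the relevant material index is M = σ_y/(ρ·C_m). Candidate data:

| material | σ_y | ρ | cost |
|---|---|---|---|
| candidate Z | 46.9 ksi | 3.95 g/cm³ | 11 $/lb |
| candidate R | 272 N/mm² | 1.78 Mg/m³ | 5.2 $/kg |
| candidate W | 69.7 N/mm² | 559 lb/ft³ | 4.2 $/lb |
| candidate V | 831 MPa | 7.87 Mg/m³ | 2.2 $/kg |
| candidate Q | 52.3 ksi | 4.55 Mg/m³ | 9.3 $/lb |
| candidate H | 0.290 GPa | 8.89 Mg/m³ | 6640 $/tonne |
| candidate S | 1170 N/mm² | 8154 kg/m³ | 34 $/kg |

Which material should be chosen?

After converting to SI:
  candidate Z: σ_y = 323.4 MPa, ρ = 3950 kg/m³, cost = 24.25 $/kg
  candidate R: σ_y = 272.0 MPa, ρ = 1780 kg/m³, cost = 5.200 $/kg
  candidate W: σ_y = 69.70 MPa, ρ = 8954 kg/m³, cost = 9.259 $/kg
  candidate V: σ_y = 831.0 MPa, ρ = 7870 kg/m³, cost = 2.200 $/kg
  candidate Q: σ_y = 360.6 MPa, ρ = 4550 kg/m³, cost = 20.50 $/kg
  candidate H: σ_y = 290.0 MPa, ρ = 8890 kg/m³, cost = 6.640 $/kg
  candidate S: σ_y = 1170 MPa, ρ = 8154 kg/m³, cost = 34.00 $/kg
  candidate V: M = 48.0 kN·m per $
  candidate R: M = 29.4 kN·m per $
  candidate H: M = 4.91 kN·m per $
  candidate S: M = 4.22 kN·m per $
  candidate Q: M = 3.87 kN·m per $
  candidate Z: M = 3.38 kN·m per $
  candidate W: M = 0.841 kN·m per $
The maximum is for candidate V.

candidate V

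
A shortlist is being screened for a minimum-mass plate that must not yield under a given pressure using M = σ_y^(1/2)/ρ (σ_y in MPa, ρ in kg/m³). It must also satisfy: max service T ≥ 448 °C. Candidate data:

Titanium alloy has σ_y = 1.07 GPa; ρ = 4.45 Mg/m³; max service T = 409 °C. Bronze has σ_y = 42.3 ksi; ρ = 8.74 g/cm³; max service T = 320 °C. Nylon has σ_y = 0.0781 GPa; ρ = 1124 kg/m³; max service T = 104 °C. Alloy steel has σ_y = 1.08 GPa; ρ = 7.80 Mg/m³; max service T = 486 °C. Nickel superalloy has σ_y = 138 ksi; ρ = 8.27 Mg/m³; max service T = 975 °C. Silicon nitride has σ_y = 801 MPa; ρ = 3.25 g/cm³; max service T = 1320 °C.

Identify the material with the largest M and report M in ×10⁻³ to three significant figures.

Screen on constraints: max service T ≥ 448 °C. Survivors: alloy steel, nickel superalloy, silicon nitride.
Convert each candidate to consistent units, then evaluate M:
  alloy steel: σ_y = 1080 MPa, ρ = 7800 kg/m³
  nickel superalloy: σ_y = 951.5 MPa, ρ = 8270 kg/m³
  silicon nitride: σ_y = 801.0 MPa, ρ = 3250 kg/m³
  silicon nitride: M = 8.71×10⁻³
  alloy steel: M = 4.21×10⁻³
  nickel superalloy: M = 3.73×10⁻³
Highest index: silicon nitride.

silicon nitride, M = 8.71×10⁻³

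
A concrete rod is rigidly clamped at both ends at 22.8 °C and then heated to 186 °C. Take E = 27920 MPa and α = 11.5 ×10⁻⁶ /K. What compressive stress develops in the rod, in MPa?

52.4 MPa

E = 27920 MPa = 27.92 GPa.
ΔT = 163.2 K. Constrained thermal stress σ = E·α·ΔT = 27.92×10³ MPa × 11.5×10⁻⁶ × 163.2 = 52.4 MPa (compressive).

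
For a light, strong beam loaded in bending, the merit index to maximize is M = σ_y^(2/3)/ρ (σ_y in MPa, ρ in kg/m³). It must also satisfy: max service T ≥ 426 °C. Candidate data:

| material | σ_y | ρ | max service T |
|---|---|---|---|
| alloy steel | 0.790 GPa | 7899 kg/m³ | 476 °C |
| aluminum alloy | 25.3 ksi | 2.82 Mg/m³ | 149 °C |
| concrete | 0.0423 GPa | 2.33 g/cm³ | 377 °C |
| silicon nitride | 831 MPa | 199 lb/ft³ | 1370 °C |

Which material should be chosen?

Screen on constraints: max service T ≥ 426 °C. Survivors: alloy steel, silicon nitride.
Normalizing units and computing the index:
  alloy steel: σ_y = 790.0 MPa, ρ = 7899 kg/m³
  silicon nitride: σ_y = 831.0 MPa, ρ = 3188 kg/m³
  silicon nitride: M = 27.7×10⁻³
  alloy steel: M = 10.8×10⁻³
The maximum is for silicon nitride.

silicon nitride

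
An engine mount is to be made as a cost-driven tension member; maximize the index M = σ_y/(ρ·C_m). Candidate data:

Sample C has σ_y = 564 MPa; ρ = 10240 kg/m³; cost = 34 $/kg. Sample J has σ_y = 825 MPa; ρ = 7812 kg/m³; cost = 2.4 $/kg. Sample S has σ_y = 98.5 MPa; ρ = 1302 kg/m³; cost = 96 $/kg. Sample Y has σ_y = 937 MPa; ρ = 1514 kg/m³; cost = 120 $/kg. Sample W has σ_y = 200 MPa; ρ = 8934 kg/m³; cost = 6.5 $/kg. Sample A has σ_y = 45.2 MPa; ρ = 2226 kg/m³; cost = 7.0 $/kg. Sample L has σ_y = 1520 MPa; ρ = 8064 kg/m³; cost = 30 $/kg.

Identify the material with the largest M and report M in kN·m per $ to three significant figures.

sample J, M = 44.0 kN·m per $

Per-candidate index values:
  sample J: M = 44.0 kN·m per $
  sample L: M = 6.28 kN·m per $
  sample Y: M = 5.16 kN·m per $
  sample W: M = 3.44 kN·m per $
  sample A: M = 2.90 kN·m per $
  sample C: M = 1.62 kN·m per $
  sample S: M = 0.788 kN·m per $
Highest index: sample J.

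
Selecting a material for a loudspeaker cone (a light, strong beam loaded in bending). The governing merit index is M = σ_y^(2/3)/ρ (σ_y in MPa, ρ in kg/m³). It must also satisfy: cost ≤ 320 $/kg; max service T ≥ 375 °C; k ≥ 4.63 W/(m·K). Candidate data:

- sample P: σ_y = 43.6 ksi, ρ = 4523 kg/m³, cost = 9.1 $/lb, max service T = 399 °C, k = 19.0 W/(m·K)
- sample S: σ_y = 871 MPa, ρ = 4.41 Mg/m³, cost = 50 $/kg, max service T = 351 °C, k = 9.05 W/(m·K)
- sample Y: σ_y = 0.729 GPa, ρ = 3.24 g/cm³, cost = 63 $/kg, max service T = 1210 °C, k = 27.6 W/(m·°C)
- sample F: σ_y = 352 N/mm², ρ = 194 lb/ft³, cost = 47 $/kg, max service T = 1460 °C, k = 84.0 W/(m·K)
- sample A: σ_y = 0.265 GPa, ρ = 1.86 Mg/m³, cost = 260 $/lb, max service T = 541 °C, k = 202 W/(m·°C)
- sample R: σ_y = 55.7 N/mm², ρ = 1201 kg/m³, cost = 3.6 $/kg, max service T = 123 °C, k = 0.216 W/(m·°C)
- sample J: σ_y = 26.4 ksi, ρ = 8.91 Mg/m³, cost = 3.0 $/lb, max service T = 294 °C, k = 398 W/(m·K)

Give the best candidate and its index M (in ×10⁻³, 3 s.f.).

sample Y, M = 25.0×10⁻³

Screen on constraints: cost ≤ 320 $/kg; max service T ≥ 375 °C; k ≥ 4.63 W/(m·K). Survivors: sample P, sample Y, sample F.
In SI units:
  sample P: σ_y = 300.6 MPa, ρ = 4523 kg/m³
  sample Y: σ_y = 729.0 MPa, ρ = 3240 kg/m³
  sample F: σ_y = 352.0 MPa, ρ = 3108 kg/m³
  sample Y: M = 25.0×10⁻³
  sample F: M = 16.0×10⁻³
  sample P: M = 9.92×10⁻³
Sample Y has the largest M.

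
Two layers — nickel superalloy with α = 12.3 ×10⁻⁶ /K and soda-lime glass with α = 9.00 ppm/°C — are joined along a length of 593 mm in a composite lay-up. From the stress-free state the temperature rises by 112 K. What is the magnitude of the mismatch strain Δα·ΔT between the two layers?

3.70×10⁻⁴

Δα = |12.3 − 9.00|×10⁻⁶/K = 3.30×10⁻⁶/K.
Mismatch strain = Δα·ΔT = 3.30×10⁻⁶ × 112.0 = 3.70×10⁻⁴.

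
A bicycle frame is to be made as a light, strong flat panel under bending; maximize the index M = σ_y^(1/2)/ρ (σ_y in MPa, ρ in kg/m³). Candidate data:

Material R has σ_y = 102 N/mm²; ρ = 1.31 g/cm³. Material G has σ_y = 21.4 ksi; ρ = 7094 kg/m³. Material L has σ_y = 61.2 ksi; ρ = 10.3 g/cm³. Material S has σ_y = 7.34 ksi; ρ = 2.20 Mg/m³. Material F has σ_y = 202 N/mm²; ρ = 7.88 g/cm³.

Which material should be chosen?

material R

Putting every candidate on a common basis:
  material R: σ_y = 102.0 MPa, ρ = 1310 kg/m³
  material G: σ_y = 147.5 MPa, ρ = 7094 kg/m³
  material L: σ_y = 422.0 MPa, ρ = 10300 kg/m³
  material S: σ_y = 50.61 MPa, ρ = 2200 kg/m³
  material F: σ_y = 202.0 MPa, ρ = 7880 kg/m³
  material R: M = 7.71×10⁻³
  material S: M = 3.23×10⁻³
  material L: M = 1.99×10⁻³
  material F: M = 1.80×10⁻³
  material G: M = 1.71×10⁻³
Material R has the largest M.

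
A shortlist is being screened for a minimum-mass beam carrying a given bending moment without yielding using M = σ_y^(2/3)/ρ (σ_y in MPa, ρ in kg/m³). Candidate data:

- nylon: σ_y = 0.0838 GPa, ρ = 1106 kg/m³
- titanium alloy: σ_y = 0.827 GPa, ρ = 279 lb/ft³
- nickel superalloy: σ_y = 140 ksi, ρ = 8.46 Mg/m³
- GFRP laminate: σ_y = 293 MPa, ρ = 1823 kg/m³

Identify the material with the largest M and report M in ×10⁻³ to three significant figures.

Putting every candidate on a common basis:
  nylon: σ_y = 83.80 MPa, ρ = 1106 kg/m³
  titanium alloy: σ_y = 827.0 MPa, ρ = 4469 kg/m³
  nickel superalloy: σ_y = 965.3 MPa, ρ = 8460 kg/m³
  GFRP laminate: σ_y = 293.0 MPa, ρ = 1823 kg/m³
  GFRP laminate: M = 24.2×10⁻³
  titanium alloy: M = 19.7×10⁻³
  nylon: M = 17.3×10⁻³
  nickel superalloy: M = 11.5×10⁻³
GFRP laminate ranks first.

GFRP laminate, M = 24.2×10⁻³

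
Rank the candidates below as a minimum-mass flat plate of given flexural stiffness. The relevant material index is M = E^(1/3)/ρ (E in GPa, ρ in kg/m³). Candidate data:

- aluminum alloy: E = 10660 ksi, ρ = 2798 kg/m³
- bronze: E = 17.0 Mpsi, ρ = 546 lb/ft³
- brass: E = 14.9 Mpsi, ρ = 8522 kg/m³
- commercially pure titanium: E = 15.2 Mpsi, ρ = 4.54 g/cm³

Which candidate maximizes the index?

aluminum alloy

Putting every candidate on a common basis:
  aluminum alloy: E = 73.50 GPa, ρ = 2798 kg/m³
  bronze: E = 117.2 GPa, ρ = 8746 kg/m³
  brass: E = 102.7 GPa, ρ = 8522 kg/m³
  commercially pure titanium: E = 104.8 GPa, ρ = 4540 kg/m³
  aluminum alloy: M = 1.50×10⁻³
  commercially pure titanium: M = 1.04×10⁻³
  bronze: M = 0.560×10⁻³
  brass: M = 0.550×10⁻³
Aluminum alloy has the largest M.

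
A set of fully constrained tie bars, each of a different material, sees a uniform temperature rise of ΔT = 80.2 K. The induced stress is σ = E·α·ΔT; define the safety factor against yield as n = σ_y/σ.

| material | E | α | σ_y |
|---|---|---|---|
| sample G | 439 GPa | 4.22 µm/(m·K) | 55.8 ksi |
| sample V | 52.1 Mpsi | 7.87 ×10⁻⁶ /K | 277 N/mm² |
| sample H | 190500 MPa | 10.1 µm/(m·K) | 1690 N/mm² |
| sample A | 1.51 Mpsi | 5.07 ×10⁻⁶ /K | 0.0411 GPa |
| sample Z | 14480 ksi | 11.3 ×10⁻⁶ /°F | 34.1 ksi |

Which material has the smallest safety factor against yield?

In consistent units (E in GPa, α in ×10⁻⁶/K, σ_y in MPa):
  sample G: E = 439.0, α = 4.22, σ_y = 384.7 → σ = 149 MPa, n = 2.59
  sample V: E = 359.2, α = 7.87, σ_y = 277.0 → σ = 227 MPa, n = 1.22
  sample H: E = 190.5, α = 10.1, σ_y = 1690 → σ = 154 MPa, n = 11.0
  sample A: E = 10.41, α = 5.07, σ_y = 41.10 → σ = 4.23 MPa, n = 9.71
  sample Z: E = 99.84, α = 20.3, σ_y = 235.1 → σ = 163 MPa, n = 1.44
Smallest n: sample V with n = 1.22.

sample V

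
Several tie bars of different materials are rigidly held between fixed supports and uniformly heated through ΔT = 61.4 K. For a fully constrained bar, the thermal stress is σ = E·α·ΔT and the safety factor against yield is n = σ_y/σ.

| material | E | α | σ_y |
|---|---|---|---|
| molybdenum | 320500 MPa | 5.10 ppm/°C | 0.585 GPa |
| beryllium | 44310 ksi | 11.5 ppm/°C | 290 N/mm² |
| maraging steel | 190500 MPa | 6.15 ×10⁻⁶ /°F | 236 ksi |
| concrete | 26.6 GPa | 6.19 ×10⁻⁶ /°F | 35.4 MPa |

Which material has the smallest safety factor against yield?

beryllium

With everything in SI (GPa, ×10⁻⁶/K, MPa):
  molybdenum: E = 320.5, α = 5.10, σ_y = 585.0 → σ = 100 MPa, n = 5.83
  beryllium: E = 305.5, α = 11.5, σ_y = 290.0 → σ = 216 MPa, n = 1.34
  maraging steel: E = 190.5, α = 11.1, σ_y = 1627 → σ = 129 MPa, n = 12.6
  concrete: E = 26.60, α = 11.1, σ_y = 35.40 → σ = 18.2 MPa, n = 1.95
Smallest n: beryllium with n = 1.34.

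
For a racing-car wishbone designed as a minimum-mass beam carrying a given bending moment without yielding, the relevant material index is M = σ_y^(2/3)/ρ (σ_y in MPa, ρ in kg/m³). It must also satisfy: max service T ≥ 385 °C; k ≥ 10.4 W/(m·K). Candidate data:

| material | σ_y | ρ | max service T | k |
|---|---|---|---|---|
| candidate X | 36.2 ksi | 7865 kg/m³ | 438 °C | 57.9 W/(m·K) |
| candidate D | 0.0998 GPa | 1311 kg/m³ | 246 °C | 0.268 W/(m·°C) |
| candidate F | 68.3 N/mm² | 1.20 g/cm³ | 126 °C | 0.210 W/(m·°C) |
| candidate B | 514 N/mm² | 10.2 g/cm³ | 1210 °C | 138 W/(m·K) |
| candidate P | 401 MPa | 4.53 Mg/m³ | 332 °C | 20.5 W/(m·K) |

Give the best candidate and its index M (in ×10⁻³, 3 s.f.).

Screen on constraints: max service T ≥ 385 °C; k ≥ 10.4 W/(m·K). Survivors: candidate X, candidate B.
Normalizing units and computing the index:
  candidate X: σ_y = 249.6 MPa, ρ = 7865 kg/m³
  candidate B: σ_y = 514.0 MPa, ρ = 10200 kg/m³
  candidate B: M = 6.29×10⁻³
  candidate X: M = 5.04×10⁻³
Highest index: candidate B.

candidate B, M = 6.29×10⁻³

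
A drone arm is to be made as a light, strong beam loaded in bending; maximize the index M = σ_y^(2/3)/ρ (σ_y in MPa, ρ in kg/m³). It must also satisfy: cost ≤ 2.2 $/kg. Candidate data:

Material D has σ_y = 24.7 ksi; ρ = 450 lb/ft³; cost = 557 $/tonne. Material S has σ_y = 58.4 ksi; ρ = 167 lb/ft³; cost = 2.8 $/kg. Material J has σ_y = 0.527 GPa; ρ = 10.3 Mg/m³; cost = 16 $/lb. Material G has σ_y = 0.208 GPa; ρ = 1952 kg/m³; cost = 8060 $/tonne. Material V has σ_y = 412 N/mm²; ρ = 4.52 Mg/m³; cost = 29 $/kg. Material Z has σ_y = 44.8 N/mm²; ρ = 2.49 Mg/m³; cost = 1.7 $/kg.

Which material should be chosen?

Screen on constraints: cost ≤ 2.2 $/kg. Survivors: material D, material Z.
Putting every candidate on a common basis:
  material D: σ_y = 170.3 MPa, ρ = 7208 kg/m³
  material Z: σ_y = 44.80 MPa, ρ = 2490 kg/m³
  material Z: M = 5.07×10⁻³
  material D: M = 4.26×10⁻³
Highest index: material Z.

material Z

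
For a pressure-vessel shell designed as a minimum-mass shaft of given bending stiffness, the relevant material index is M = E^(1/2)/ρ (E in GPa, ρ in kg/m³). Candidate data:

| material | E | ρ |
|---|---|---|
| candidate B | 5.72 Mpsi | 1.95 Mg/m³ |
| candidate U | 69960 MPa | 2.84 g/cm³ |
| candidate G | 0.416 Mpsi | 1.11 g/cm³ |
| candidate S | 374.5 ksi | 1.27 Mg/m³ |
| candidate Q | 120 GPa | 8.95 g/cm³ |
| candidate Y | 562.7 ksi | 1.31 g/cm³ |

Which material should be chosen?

After converting to SI:
  candidate B: E = 39.44 GPa, ρ = 1950 kg/m³
  candidate U: E = 69.96 GPa, ρ = 2840 kg/m³
  candidate G: E = 2.868 GPa, ρ = 1110 kg/m³
  candidate S: E = 2.582 GPa, ρ = 1270 kg/m³
  candidate Q: E = 120.0 GPa, ρ = 8950 kg/m³
  candidate Y: E = 3.880 GPa, ρ = 1310 kg/m³
  candidate B: M = 3.22×10⁻³
  candidate U: M = 2.95×10⁻³
  candidate G: M = 1.53×10⁻³
  candidate Y: M = 1.50×10⁻³
  candidate S: M = 1.27×10⁻³
  candidate Q: M = 1.22×10⁻³
Candidate B ranks first.

candidate B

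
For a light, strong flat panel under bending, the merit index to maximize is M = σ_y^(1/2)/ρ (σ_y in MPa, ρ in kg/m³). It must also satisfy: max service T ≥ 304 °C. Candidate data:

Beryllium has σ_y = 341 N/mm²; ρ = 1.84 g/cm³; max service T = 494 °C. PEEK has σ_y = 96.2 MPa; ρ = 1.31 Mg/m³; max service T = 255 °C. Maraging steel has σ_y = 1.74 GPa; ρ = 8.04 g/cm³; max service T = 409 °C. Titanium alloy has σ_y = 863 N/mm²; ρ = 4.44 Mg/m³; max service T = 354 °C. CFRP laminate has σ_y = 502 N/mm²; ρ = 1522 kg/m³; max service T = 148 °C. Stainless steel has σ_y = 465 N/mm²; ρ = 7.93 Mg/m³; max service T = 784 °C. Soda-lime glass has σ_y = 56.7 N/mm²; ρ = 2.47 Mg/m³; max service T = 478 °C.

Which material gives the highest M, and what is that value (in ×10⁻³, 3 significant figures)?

Screen on constraints: max service T ≥ 304 °C. Survivors: beryllium, maraging steel, titanium alloy, stainless steel, soda-lime glass.
After converting to SI:
  beryllium: σ_y = 341.0 MPa, ρ = 1840 kg/m³
  maraging steel: σ_y = 1740 MPa, ρ = 8040 kg/m³
  titanium alloy: σ_y = 863.0 MPa, ρ = 4440 kg/m³
  stainless steel: σ_y = 465.0 MPa, ρ = 7930 kg/m³
  soda-lime glass: σ_y = 56.70 MPa, ρ = 2470 kg/m³
  beryllium: M = 10.0×10⁻³
  titanium alloy: M = 6.62×10⁻³
  maraging steel: M = 5.19×10⁻³
  soda-lime glass: M = 3.05×10⁻³
  stainless steel: M = 2.72×10⁻³
Beryllium has the largest M.

beryllium, M = 10.0×10⁻³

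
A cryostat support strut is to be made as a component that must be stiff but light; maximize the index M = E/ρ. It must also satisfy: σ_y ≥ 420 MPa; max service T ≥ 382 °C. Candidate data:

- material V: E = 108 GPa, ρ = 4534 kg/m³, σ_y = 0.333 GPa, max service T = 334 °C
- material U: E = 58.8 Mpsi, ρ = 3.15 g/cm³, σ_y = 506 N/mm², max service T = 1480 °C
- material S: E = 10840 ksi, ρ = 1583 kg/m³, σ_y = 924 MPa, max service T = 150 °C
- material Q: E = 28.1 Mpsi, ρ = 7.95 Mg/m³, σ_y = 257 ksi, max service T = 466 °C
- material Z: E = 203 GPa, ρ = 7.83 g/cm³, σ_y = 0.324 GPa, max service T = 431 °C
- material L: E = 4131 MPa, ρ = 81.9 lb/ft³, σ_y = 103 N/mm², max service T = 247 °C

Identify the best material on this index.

Screen on constraints: σ_y ≥ 420 MPa; max service T ≥ 382 °C. Survivors: material U, material Q.
Convert each candidate to consistent units, then evaluate M:
  material U: E = 405.4 GPa, ρ = 3150 kg/m³
  material Q: E = 193.7 GPa, ρ = 7950 kg/m³
  material U: M = 129 MN·m/kg
  material Q: M = 24.4 MN·m/kg
Highest index: material U.

material U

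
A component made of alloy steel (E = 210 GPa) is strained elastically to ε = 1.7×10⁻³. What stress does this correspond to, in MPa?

357 MPa

σ = E·ε = 210000 MPa × 1.7×10⁻³ = 357 MPa.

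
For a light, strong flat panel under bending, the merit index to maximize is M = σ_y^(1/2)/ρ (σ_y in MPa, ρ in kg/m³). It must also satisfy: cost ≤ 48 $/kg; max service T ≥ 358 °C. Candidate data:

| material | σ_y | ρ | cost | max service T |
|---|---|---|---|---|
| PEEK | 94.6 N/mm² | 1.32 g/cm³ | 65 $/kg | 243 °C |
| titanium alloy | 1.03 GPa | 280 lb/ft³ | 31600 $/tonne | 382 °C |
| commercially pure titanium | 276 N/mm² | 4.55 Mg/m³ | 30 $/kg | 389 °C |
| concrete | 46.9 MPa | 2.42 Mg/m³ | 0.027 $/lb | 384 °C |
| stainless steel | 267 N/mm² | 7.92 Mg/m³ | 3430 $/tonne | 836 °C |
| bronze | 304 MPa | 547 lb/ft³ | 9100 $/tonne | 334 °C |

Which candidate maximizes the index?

titanium alloy

Screen on constraints: cost ≤ 48 $/kg; max service T ≥ 358 °C. Survivors: titanium alloy, commercially pure titanium, concrete, stainless steel.
Convert each candidate to consistent units, then evaluate M:
  titanium alloy: σ_y = 1030 MPa, ρ = 4485 kg/m³
  commercially pure titanium: σ_y = 276.0 MPa, ρ = 4550 kg/m³
  concrete: σ_y = 46.90 MPa, ρ = 2420 kg/m³
  stainless steel: σ_y = 267.0 MPa, ρ = 7920 kg/m³
  titanium alloy: M = 7.16×10⁻³
  commercially pure titanium: M = 3.65×10⁻³
  concrete: M = 2.83×10⁻³
  stainless steel: M = 2.06×10⁻³
Titanium alloy ranks first.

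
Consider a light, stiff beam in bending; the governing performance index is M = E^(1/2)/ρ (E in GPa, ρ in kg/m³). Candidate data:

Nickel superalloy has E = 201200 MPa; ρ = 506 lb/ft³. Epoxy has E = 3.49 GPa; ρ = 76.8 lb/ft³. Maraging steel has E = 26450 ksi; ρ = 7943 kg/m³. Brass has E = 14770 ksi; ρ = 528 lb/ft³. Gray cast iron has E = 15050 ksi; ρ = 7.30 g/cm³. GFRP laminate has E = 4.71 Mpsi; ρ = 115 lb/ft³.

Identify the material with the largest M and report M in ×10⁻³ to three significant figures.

In SI units:
  nickel superalloy: E = 201.2 GPa, ρ = 8105 kg/m³
  epoxy: E = 3.490 GPa, ρ = 1230 kg/m³
  maraging steel: E = 182.4 GPa, ρ = 7943 kg/m³
  brass: E = 101.8 GPa, ρ = 8458 kg/m³
  gray cast iron: E = 103.8 GPa, ρ = 7300 kg/m³
  GFRP laminate: E = 32.47 GPa, ρ = 1842 kg/m³
  GFRP laminate: M = 3.09×10⁻³
  nickel superalloy: M = 1.75×10⁻³
  maraging steel: M = 1.70×10⁻³
  epoxy: M = 1.52×10⁻³
  gray cast iron: M = 1.40×10⁻³
  brass: M = 1.19×10⁻³
Highest index: GFRP laminate.

GFRP laminate, M = 3.09×10⁻³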